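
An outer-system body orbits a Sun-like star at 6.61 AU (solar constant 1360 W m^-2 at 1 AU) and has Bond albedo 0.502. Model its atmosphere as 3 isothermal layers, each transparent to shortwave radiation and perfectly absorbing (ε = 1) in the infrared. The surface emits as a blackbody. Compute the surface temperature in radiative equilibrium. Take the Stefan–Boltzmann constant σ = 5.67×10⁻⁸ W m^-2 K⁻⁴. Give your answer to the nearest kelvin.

By the inverse-square law, S = 1360/6.61² = 31.13 W m^-2.
OLR = S(1−α)/4 = 3.875 W m^-2; the top layer radiates at T_e = 90.92 K.
With N = 3 opaque layers, T_s = (N+1)^(1/4)·T_e = 4^(1/4)·90.92 = 128.6 K.

129 K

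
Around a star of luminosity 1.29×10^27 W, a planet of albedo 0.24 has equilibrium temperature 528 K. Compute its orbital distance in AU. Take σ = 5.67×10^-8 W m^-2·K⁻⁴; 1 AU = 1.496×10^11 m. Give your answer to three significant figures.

The flux needed for this T is 4σT⁴/(1−0.24) = 23190 W m^-2.
Then d = [L/(4πS)]^(1/2) = 6.653×10^10 m, i.e. 0.4447 AU.

0.445 AU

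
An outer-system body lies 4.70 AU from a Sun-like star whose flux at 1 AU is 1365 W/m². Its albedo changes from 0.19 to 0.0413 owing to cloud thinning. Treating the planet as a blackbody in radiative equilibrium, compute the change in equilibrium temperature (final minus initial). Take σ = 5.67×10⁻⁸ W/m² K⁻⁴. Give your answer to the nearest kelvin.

5 kelvin

By the inverse-square law, S = 1365/4.70² = 61.79 W/m².
Initial: T₁ = [S(1−0.19)/(4σ)]^(1/4) = 121.9 K.
With α = 0.0413, T₂ = 127.1 K.
Change: 127.1 − 121.9 = 5.245 K.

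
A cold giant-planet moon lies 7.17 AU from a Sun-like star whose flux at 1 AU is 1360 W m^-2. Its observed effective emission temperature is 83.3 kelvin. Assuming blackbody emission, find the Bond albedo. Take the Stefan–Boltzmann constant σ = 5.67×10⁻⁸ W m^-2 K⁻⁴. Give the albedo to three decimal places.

0.587

By the inverse-square law, S = 1360/7.17² = 26.45 W m^-2.
From σT⁴ = S(1−α)/4 we invert for α: 1−α = 4σT⁴/S.
4σT⁴ = 4·5.67×10⁻⁸·(83.3)⁴ = 10.92 W m^-2.
Hence α = 1 − 10.92/26.45 = 0.5872.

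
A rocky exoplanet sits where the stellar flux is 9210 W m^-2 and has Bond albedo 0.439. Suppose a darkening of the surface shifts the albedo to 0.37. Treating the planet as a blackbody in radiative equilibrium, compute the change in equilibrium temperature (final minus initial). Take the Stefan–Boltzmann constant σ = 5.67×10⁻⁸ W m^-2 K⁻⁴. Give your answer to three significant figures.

11.4 K

Initial: T₁ = [S(1−0.439)/(4σ)]^(1/4) = 388.5 K.
With α = 0.37, T₂ = 399.9 K.
Change: 399.9 − 388.5 = 11.43 K.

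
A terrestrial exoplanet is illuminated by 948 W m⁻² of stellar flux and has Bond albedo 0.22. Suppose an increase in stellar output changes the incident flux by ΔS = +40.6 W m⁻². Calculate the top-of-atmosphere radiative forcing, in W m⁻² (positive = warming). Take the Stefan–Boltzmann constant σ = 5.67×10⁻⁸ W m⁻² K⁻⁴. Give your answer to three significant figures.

7.92 W m⁻²

TOA radiative forcing: ΔF = (1−α)ΔS/4 = 0.78·(+40.6)/4 = 7.917 W m⁻².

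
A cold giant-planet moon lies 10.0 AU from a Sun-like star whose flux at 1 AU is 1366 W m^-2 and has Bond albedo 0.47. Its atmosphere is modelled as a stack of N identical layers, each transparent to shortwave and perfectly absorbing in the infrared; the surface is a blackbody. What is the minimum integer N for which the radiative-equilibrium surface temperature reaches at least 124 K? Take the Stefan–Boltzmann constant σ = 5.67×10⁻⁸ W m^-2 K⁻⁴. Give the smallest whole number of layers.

Irradiance scales as 1/d², so S = 1366 W m^-2 × (1/10.0)² = 13.66 W m^-2.
The effective emission temperature is T_e = [S(1−α)/(4σ)]^¼ = 75.17 K.
Since T_s⁴ = (N+1)T_e⁴, we need N ≥ (T_s/T_e)⁴ − 1 = 6.406.
Rounding up, N = 7.

7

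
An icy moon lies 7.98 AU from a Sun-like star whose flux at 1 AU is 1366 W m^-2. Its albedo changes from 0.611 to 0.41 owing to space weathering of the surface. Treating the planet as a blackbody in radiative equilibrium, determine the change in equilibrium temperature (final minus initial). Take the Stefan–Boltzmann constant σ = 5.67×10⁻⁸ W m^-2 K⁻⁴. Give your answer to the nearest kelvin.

Flux at the orbit: S = 1366/(7.98)² = 21.45 W m^-2.
Initial: T₁ = [S(1−0.611)/(4σ)]^(1/4) = 77.88 K.
With α = 0.41, T₂ = 86.43 K.
Change: 86.43 − 77.88 = 8.548 K.

9 K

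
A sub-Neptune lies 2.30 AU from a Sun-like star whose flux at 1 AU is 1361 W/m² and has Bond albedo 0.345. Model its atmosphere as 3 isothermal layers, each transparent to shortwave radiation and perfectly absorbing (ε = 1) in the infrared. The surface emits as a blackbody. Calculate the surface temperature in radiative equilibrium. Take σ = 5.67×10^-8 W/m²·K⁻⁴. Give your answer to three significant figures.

Flux at the orbit: S = 1361/(2.30)² = 257.3 W/m².
OLR = S(1−α)/4 = 42.13 W/m²; the top layer radiates at T_e = 165.1 K.
For an N-layer opaque stack, T_s⁴ = (N+1)T_e⁴, hence T_s = (4)^(1/4)×165.1 K = 233.5 K.

233 K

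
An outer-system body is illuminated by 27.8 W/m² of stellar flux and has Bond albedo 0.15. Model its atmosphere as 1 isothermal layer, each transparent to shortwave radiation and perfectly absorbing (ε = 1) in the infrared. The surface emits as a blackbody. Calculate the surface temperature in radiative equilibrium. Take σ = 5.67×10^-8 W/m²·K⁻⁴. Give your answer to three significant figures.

120 K

OLR = S(1−α)/4 = 5.907 W/m²; the top layer radiates at T_e = 101.0 K.
Layer-by-layer balance gives σT_s⁴ = (N+1)σT_e⁴, so T_s = 2^¼·101.0 = 120.1 K.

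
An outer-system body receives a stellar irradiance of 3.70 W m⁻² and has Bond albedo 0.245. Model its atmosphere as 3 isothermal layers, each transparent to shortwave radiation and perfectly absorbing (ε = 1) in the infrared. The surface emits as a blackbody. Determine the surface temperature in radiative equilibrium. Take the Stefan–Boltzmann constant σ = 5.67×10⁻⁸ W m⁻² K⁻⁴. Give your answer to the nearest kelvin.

84 K

The effective emission temperature is T_e = [S(1−α)/(4σ)]^¼ = 59.24 K.
Layer-by-layer balance gives σT_s⁴ = (N+1)σT_e⁴, so T_s = 4^¼·59.24 = 83.78 K.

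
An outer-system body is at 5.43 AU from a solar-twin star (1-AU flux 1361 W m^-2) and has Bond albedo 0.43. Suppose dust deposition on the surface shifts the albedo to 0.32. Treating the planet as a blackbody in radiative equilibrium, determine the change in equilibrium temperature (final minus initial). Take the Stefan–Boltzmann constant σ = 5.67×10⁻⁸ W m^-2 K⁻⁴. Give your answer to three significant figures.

4.68 K

Flux at the orbit: S = 1361/(5.43)² = 46.16 W m^-2.
Initial: T₁ = [S(1−0.43)/(4σ)]^(1/4) = 103.8 K.
Final:   T₂ = [S(1−0.32)/(4σ)]^(1/4) = 108.5 K.
ΔT = T₂ − T₁ = 4.681 K.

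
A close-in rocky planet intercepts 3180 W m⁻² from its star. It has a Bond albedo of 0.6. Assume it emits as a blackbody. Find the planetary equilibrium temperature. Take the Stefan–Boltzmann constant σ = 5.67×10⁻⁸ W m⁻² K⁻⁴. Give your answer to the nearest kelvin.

Absorbed flux (global mean): S(1−α)/4 = 3180·0.4/4 = 318.0 W m⁻².
Balancing against σT⁴: T = (318.0/5.67×10⁻⁸)^(1/4) = 273.7 K.

274 K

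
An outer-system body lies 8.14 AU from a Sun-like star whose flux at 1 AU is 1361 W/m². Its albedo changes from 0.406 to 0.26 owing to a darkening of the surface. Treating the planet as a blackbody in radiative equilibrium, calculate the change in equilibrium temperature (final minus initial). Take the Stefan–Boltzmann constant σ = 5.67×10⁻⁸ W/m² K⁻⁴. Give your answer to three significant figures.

4.84 kelvin

Irradiance scales as 1/d², so S = 1361 W/m² × (1/8.14)² = 20.54 W/m².
Before: T₁ = [20.54·0.594/(4σ)]^(1/4) = 85.64 K.
With α = 0.26, T₂ = 90.48 K.
Change: 90.48 − 85.64 = 4.837 K.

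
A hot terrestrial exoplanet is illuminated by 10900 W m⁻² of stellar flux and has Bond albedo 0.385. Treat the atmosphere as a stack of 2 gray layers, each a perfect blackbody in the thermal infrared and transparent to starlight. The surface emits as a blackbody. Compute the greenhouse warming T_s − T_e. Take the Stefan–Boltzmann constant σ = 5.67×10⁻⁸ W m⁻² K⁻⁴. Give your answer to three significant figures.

131 kelvin

Top-of-atmosphere balance: σT_e⁴ = S(1−α)/4 = 1676 W m⁻² → T_e = 414.6 K.
Surface: T_s = (3)^¼·T_e = 545.7 K.
Warming: T_s − T_e = 131.1 K.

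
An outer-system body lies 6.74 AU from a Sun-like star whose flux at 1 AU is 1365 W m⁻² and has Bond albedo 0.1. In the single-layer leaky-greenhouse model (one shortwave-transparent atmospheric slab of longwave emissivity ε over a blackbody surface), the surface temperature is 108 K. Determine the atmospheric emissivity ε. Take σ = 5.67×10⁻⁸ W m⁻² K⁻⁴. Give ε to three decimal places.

0.247

By the inverse-square law, S = 1365/6.74² = 30.05 W m⁻².
TOA balance gives T_e = 104.5 K.
Since (2−ε)/2 = (T_e/T_s)⁴ = 0.8764, ε = 0.2471.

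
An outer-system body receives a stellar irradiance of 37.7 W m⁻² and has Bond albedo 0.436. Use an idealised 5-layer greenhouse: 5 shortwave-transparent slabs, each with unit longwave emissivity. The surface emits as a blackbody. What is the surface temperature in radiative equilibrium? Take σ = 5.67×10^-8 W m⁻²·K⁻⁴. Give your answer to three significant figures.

154 K

Top-of-atmosphere balance: σT_e⁴ = S(1−α)/4 = 5.316 W m⁻² → T_e = 98.40 K.
For an N-layer opaque stack, T_s⁴ = (N+1)T_e⁴, hence T_s = (6)^(1/4)×98.40 K = 154.0 K.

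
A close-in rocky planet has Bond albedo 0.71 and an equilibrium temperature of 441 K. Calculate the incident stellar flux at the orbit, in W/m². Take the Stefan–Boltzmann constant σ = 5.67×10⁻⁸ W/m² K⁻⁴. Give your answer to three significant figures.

29600 W/m²

From S(1−α)/4 = σT⁴: S = 4σT⁴/(1−α).
The emitted flux is σT⁴ = 2145 W/m².
S = 4·2145/0.29 = 29580 W/m².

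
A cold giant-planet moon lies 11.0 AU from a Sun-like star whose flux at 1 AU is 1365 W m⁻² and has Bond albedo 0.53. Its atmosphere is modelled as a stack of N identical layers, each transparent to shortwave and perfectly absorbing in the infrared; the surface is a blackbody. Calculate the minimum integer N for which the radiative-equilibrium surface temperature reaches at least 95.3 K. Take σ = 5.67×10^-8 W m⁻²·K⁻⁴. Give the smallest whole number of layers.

Flux at the orbit: S = 1365/(11.0)² = 11.28 W m⁻².
Top-of-atmosphere balance: σT_e⁴ = S(1−α)/4 = 1.326 W m⁻² → T_e = 69.53 K.
Since T_s⁴ = (N+1)T_e⁴, we need N ≥ (T_s/T_e)⁴ − 1 = 2.528.
The minimum whole number is N = 3.

3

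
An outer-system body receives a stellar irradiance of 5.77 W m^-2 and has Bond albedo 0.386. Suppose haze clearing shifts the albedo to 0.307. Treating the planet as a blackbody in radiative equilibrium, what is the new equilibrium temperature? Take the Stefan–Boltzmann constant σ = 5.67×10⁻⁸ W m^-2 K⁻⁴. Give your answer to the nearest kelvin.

65 kelvin

T₂ = [S(1−α₂)/(4σ)]^(1/4) = [5.770·0.693/(4σ)]^(1/4) = 64.80 K.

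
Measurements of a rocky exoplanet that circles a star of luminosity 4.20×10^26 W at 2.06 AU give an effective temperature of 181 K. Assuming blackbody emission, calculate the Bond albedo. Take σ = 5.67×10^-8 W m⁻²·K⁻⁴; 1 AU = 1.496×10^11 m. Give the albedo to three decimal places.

Orbital distance: d = 2.06 AU = 3.082×10^11 m.
Spreading L over a sphere of radius d: S = 4.20×10^26/(4π·3.08×10^11²) = 351.9 W m⁻².
From σT⁴ = S(1−α)/4 we invert for α: 1−α = 4σT⁴/S.
4σT⁴ = 4·5.67×10⁻⁸·(181)⁴ = 243.4 W m⁻².
1−α = 243.4/351.9 = 0.6917, so α = 0.3083.

0.308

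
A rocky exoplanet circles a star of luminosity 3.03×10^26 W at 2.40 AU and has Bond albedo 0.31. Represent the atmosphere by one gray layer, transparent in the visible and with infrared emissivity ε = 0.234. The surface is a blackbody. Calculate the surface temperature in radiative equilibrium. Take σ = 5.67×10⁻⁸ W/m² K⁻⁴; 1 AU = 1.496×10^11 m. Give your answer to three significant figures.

Orbital distance: d = 2.40 AU = 3.590×10^11 m.
S = L/(4πd²) = 187.0 W/m².
The planet radiates to space at T_e = [S(1−α)/(4σ)]^(1/4) = 154.5 K.
Surface balance with a leaky layer gives σT_s⁴ = σT_e⁴·2/(2−ε), so T_s = T_e·[2/(2−0.234)]^(1/4) = 159.3 K.

159 K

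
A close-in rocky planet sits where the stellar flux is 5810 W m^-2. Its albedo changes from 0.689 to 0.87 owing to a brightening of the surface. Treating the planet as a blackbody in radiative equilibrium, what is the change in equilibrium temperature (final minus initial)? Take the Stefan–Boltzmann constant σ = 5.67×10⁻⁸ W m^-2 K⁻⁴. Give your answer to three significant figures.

Before: T₁ = [5810·0.311/(4σ)]^(1/4) = 298.8 K.
Final:   T₂ = [S(1−0.87)/(4σ)]^(1/4) = 240.2 K.
Change: 240.2 − 298.8 = -58.54 K.

-58.5 K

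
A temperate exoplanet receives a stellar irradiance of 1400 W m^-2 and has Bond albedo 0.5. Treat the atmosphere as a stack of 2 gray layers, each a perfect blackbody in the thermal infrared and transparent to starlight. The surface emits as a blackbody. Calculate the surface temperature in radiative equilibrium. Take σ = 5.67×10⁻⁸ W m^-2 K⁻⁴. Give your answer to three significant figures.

Top-of-atmosphere balance: σT_e⁴ = S(1−α)/4 = 175.0 W m^-2 → T_e = 235.7 K.
With N = 2 opaque layers, T_s = (N+1)^(1/4)·T_e = 3^(1/4)·235.7 = 310.2 K.

310 K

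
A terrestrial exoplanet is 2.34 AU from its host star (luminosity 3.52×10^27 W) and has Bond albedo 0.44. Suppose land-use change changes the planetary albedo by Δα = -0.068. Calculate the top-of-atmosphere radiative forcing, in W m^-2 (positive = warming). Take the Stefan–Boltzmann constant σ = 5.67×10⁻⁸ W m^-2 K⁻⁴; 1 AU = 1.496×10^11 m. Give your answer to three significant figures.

38.9 W m^-2

Orbital distance: d = 2.34 AU = 3.501×10^11 m.
S = L/(4πd²) = 2286 W m^-2.
ΔF = −(S/4)Δα = −(2286/4)×(-0.068) = 38.86 W m^-2.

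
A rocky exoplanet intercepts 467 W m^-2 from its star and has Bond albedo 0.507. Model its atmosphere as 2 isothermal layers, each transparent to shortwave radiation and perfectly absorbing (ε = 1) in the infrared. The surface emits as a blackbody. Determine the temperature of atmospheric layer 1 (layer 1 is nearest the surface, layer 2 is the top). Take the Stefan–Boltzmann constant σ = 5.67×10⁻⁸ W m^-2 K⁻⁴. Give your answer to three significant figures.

Top-of-atmosphere balance: σT_e⁴ = S(1−α)/4 = 57.56 W m^-2 → T_e = 178.5 K.
The net upward flux σT_e⁴ is constant between every pair of levels, so T_k⁴ = (N+1−k)T_e⁴.
T_1 = (2)^(1/4)·178.5 = 212.3 K.

212 K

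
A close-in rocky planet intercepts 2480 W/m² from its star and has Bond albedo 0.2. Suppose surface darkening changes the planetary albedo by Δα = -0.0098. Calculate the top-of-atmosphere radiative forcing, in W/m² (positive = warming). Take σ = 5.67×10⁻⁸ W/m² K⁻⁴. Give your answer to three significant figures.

The change in absorbed flux is Δ[S(1−α)/4] = −SΔα/4 = 6.076 W/m².

6.08 W/m²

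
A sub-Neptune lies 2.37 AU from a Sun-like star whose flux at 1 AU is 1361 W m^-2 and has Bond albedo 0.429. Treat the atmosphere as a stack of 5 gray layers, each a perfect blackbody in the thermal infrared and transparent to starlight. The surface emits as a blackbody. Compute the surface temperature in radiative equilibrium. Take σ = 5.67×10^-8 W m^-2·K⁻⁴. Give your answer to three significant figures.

Irradiance scales as 1/d², so S = 1361 W m^-2 × (1/2.37)² = 242.3 W m^-2.
The effective emission temperature is T_e = [S(1−α)/(4σ)]^¼ = 157.2 K.
Layer-by-layer balance gives σT_s⁴ = (N+1)σT_e⁴, so T_s = 6^¼·157.2 = 246.0 K.

246 K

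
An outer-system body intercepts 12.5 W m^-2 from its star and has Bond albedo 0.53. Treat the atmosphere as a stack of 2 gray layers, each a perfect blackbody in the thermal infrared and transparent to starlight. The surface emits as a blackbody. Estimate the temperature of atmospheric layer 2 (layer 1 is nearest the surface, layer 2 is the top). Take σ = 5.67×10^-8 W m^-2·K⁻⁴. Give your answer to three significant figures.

71.3 kelvin

The effective emission temperature is T_e = [S(1−α)/(4σ)]^¼ = 71.34 K.
The net upward flux σT_e⁴ is constant between every pair of levels, so T_k⁴ = (N+1−k)T_e⁴.
With k = 2: T_2 = (2+1−2)^¼·71.34 K = 71.34 K.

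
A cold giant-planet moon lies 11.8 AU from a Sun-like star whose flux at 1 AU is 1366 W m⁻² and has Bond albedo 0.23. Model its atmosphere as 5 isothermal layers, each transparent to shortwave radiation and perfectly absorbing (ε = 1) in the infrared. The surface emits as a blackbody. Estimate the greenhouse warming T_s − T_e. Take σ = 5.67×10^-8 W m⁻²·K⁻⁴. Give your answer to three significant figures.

42.9 K

Flux at the orbit: S = 1366/(11.8)² = 9.810 W m⁻².
OLR = S(1−α)/4 = 1.889 W m⁻²; the top layer radiates at T_e = 75.97 K.
T_s = (N+1)^(1/4)·T_e = 118.9 K.
So the greenhouse effect raises the surface by 118.9 − 75.97 = 42.93 K.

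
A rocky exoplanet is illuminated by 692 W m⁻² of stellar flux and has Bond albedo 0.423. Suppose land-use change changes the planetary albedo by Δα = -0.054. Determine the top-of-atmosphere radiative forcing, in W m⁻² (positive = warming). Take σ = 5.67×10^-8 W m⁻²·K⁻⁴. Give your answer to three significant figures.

The change in absorbed flux is Δ[S(1−α)/4] = −SΔα/4 = 9.342 W m⁻².

9.34 W m⁻²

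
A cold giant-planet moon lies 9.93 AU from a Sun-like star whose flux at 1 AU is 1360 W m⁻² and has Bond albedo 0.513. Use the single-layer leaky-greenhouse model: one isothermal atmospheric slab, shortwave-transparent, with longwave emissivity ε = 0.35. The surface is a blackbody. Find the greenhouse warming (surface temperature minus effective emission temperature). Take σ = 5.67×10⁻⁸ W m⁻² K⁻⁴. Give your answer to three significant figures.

By the inverse-square law, S = 1360/9.93² = 13.79 W m⁻².
Effective emission temperature (TOA balance): σT_e⁴ = S(1−α)/4 = 1.679 W m⁻² → T_e = 73.77 K.
Surface balance with a leaky layer gives σT_s⁴ = σT_e⁴·2/(2−ε), so T_s = T_e·[2/(2−0.35)]^(1/4) = 77.40 K.
Greenhouse warming: T_s − T_e = 3.635 K.

3.63 K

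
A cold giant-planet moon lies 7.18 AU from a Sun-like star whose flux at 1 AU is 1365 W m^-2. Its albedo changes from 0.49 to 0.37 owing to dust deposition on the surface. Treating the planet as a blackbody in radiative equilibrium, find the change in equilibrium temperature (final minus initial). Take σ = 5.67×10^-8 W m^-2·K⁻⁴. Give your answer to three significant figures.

4.77 K

Flux at the orbit: S = 1365/(7.18)² = 26.48 W m^-2.
Before: T₁ = [26.48·0.51/(4σ)]^(1/4) = 87.84 K.
Final:   T₂ = [S(1−0.37)/(4σ)]^(1/4) = 92.61 K.
Change: 92.61 − 87.84 = 4.765 K.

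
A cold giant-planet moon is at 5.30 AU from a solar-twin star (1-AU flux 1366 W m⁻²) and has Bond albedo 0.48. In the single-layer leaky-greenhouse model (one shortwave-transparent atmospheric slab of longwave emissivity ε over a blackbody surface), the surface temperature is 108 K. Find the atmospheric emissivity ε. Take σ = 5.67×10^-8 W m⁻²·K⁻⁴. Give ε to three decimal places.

0.361

Flux at the orbit: S = 1366/(5.30)² = 48.63 W m⁻².
First, T_e = [48.63·(1−0.48)/(4σ)]^(1/4) = 102.8 K.
Since (2−ε)/2 = (T_e/T_s)⁴ = 0.8195, ε = 0.3609.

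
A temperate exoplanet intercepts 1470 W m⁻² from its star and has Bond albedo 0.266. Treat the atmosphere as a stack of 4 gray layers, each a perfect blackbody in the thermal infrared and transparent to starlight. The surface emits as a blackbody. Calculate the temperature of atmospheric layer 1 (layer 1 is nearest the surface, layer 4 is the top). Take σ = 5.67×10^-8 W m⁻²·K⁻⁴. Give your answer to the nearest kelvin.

OLR = S(1−α)/4 = 269.7 W m⁻²; the top layer radiates at T_e = 262.6 K.
Each opaque layer satisfies 2T_j⁴ = T_{j−1}⁴ + T_{j+1}⁴, giving T_k⁴ = (N+1−k)T_e⁴.
T_1 = (4)^(1/4)·262.6 = 371.4 K.

371 K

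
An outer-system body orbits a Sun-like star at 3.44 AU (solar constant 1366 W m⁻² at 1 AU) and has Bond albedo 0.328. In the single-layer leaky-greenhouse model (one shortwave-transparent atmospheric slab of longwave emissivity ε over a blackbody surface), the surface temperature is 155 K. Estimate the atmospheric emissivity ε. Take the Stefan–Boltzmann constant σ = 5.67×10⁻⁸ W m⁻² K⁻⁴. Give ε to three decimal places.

0.815

Irradiance scales as 1/d², so S = 1366 W m⁻² × (1/3.44)² = 115.4 W m⁻².
Effective temperature: T_e = [S(1−α)/(4σ)]^(1/4) = 136.0 K.
Inverting T_s⁴ = 2T_e⁴/(2−ε): (T_e/T_s)⁴ = 0.5926, so ε = 2(1 − 0.5926) = 0.8149.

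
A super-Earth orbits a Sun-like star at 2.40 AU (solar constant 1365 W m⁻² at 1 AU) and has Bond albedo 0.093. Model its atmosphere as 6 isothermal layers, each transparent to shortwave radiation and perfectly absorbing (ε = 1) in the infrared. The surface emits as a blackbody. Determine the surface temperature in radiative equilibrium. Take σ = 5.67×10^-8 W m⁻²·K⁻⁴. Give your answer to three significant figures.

285 K

Flux at the orbit: S = 1365/(2.40)² = 237.0 W m⁻².
The effective emission temperature is T_e = [S(1−α)/(4σ)]^¼ = 175.5 K.
For an N-layer opaque stack, T_s⁴ = (N+1)T_e⁴, hence T_s = (7)^(1/4)×175.5 K = 285.4 K.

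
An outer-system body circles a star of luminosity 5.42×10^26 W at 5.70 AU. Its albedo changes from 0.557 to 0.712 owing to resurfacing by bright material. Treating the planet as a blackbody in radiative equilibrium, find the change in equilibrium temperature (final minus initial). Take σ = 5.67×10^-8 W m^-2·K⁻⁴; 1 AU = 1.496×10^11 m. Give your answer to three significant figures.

Orbital distance: d = 5.70 AU = 8.527×10^11 m.
Flux at the orbit: S = L/(4πd²) = 5.42×10^26/(4π·(8.53×10^11)²) = 59.32 W m^-2.
Before: T₁ = [59.32·0.443/(4σ)]^(1/4) = 103.7 K.
With α = 0.712, T₂ = 93.16 K.
Change: 93.16 − 103.7 = -10.59 K.

-10.6 kelvin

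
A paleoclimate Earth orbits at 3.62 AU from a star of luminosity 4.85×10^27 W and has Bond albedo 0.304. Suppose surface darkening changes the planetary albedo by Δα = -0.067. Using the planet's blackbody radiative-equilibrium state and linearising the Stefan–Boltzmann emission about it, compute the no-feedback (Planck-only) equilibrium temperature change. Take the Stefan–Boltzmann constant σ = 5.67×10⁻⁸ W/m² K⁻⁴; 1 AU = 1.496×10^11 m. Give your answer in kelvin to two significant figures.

6.1 kelvin

d = 3.62 × 1.496×10^11 m = 5.416×10^11 m.
Flux at the orbit: S = L/(4πd²) = 4.85×10^27/(4π·(5.42×10^11)²) = 1316 W/m².
Reference equilibrium: T_e = [S(1−α)/(4σ)]^(1/4) = 252.1 K.
ΔF = −(S/4)Δα = −(1316/4)×(-0.067) = 22.04 W/m².
The Planck feedback parameter is 4σT_e³ = 3.633 W/m²/K.
ΔT₀ = ΔF/λ_P = 22.04/3.633 = 6.07 K.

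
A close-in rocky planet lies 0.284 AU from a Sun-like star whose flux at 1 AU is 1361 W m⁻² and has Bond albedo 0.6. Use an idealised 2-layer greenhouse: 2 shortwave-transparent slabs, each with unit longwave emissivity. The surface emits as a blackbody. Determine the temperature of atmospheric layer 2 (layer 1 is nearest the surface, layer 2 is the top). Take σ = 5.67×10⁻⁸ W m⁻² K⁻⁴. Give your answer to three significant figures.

415 K

Flux at the orbit: S = 1361/(0.284)² = 16870 W m⁻².
The effective emission temperature is T_e = [S(1−α)/(4σ)]^¼ = 415.3 K.
Each opaque layer satisfies 2T_j⁴ = T_{j−1}⁴ + T_{j+1}⁴, giving T_k⁴ = (N+1−k)T_e⁴.
T_2 = (1)^(1/4)·415.3 = 415.3 K.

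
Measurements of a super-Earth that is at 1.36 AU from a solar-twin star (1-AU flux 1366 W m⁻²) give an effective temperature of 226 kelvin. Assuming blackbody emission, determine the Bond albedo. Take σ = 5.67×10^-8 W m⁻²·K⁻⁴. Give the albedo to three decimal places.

0.199

By the inverse-square law, S = 1366/1.36² = 738.5 W m⁻².
Rearranging the radiative balance, α = 1 − 4σT⁴/S.
σT⁴ = 147.9 W m⁻², so 4σT⁴ = 591.7 W m⁻².
1−α = 591.7/738.5 = 0.8011, so α = 0.1989.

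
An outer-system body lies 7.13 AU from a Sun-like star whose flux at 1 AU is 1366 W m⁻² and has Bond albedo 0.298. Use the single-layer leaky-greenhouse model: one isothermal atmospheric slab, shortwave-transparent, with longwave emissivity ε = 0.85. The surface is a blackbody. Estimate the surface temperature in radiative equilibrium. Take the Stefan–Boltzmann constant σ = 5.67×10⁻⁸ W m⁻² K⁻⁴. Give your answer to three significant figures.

Flux at the orbit: S = 1366/(7.13)² = 26.87 W m⁻².
At the top of the atmosphere, σT_e⁴ = S(1−α)/4 = 4.716 W m⁻², giving T_e = 95.50 K.
The surface balance (absorbed SW + ε·downward IR = σT_s⁴) with T_a⁴ = T_s⁴/2 reduces to T_s = T_e·[2/(2−ε)]^¼ = 109.7 K.

110 K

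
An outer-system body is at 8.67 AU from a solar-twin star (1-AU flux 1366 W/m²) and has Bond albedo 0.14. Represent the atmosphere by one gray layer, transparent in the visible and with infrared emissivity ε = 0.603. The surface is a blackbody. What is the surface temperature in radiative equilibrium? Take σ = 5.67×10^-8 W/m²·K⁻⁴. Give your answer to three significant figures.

99.7 K

By the inverse-square law, S = 1366/8.67² = 18.17 W/m².
The planet radiates to space at T_e = [S(1−α)/(4σ)]^(1/4) = 91.11 K.
For a single slab of emissivity ε, T_s⁴ = 2T_e⁴/(2−ε); thus T_s = 91.11·(1.432)^(1/4) = 99.66 K.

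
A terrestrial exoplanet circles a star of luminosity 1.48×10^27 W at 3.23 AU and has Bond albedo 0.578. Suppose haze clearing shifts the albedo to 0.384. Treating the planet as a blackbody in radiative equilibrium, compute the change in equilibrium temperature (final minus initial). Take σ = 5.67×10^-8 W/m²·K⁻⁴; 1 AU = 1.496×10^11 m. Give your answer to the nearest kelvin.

17 K

Orbital distance: d = 3.23 AU = 4.832×10^11 m.
Spreading L over a sphere of radius d: S = 1.48×10^27/(4π·4.83×10^11²) = 504.4 W/m².
Initial: T₁ = [S(1−0.578)/(4σ)]^(1/4) = 175.0 K.
After:  T₂ = [504.4·0.616/(4σ)]^(1/4) = 192.4 K.
Change: 192.4 − 175.0 = 17.36 K.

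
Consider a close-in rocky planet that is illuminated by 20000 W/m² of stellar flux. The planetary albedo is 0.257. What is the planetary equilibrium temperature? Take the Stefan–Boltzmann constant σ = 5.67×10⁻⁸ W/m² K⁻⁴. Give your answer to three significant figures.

Averaging over the sphere, the absorbed flux is S(1−α)/4 = 3715 W/m².
Set σT⁴ = 3715 → T = (3715/σ)^(1/4) = 505.9 K.

506 K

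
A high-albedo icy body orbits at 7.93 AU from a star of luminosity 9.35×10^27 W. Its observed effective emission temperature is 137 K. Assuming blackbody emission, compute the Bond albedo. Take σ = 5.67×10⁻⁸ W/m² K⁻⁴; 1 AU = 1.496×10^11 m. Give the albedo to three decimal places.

0.849

d = 7.93 × 1.496×10^11 m = 1.186×10^12 m.
S = L/(4πd²) = 528.7 W/m².
Rearranging the radiative balance, α = 1 − 4σT⁴/S.
σT⁴ = 19.97 W/m², so 4σT⁴ = 79.90 W/m².
Hence α = 1 − 79.90/528.7 = 0.8489.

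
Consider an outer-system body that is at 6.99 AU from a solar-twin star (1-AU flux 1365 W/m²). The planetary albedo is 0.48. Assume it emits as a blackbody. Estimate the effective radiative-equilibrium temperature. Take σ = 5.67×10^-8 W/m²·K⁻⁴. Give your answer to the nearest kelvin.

By the inverse-square law, S = 1365/6.99² = 27.94 W/m².
Absorbed flux (global mean): S(1−α)/4 = 27.94·0.52/4 = 3.632 W/m².
Balancing against σT⁴: T = (3.632/5.67×10⁻⁸)^(1/4) = 89.46 K.

89 kelvin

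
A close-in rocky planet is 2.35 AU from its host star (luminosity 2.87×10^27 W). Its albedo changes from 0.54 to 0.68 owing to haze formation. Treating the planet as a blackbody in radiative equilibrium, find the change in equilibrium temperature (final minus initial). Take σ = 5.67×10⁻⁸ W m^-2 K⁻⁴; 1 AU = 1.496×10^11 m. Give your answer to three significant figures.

Orbital distance: d = 2.35 AU = 3.516×10^11 m.
S = L/(4πd²) = 1848 W m^-2.
Initial: T₁ = [S(1−0.54)/(4σ)]^(1/4) = 247.4 K.
Final:   T₂ = [S(1−0.68)/(4σ)]^(1/4) = 226.0 K.
ΔT = T₂ − T₁ = -21.46 K.

-21.5 kelvin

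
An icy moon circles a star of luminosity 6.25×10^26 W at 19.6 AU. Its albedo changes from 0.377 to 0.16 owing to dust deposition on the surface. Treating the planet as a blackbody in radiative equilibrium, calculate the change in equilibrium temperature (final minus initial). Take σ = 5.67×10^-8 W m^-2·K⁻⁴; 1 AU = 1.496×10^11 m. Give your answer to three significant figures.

4.90 kelvin

d = 19.6 × 1.496×10^11 m = 2.932×10^12 m.
S = L/(4πd²) = 5.785 W m^-2.
Initial: T₁ = [S(1−0.377)/(4σ)]^(1/4) = 63.14 K.
Final:   T₂ = [S(1−0.16)/(4σ)]^(1/4) = 68.04 K.
Change: 68.04 − 63.14 = 4.898 K.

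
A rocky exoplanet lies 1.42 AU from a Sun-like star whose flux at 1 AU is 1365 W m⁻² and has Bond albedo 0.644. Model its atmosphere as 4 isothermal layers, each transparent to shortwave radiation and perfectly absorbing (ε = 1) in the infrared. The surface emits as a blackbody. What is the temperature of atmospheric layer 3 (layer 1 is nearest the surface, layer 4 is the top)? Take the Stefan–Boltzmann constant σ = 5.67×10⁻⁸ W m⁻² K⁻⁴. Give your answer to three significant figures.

Irradiance scales as 1/d², so S = 1365 W m⁻² × (1/1.42)² = 676.9 W m⁻².
OLR = S(1−α)/4 = 60.25 W m⁻²; the top layer radiates at T_e = 180.5 K.
In the N-layer model, layer k (counted from the surface) has T_k = (N+1−k)^(1/4)·T_e.
T_3 = (2)^(1/4)·180.5 = 214.7 K.

215 K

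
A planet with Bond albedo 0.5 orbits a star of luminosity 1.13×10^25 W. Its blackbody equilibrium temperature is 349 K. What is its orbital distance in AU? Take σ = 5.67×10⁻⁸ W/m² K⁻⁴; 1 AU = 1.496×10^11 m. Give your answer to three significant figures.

Required flux: S = 4σT⁴/(1−α) = 6729 W/m².
From L = 4πd²S, d = √(1.13×10^25/(4π·6729)) = 1.156×10^10 m = 0.07727 AU.

0.0773 AU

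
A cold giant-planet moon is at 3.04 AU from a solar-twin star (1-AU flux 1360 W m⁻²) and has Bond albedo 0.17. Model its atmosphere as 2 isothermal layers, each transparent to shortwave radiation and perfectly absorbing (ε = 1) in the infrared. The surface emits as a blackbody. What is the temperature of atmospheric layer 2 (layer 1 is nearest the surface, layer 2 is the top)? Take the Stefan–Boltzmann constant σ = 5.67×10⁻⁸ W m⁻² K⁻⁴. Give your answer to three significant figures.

Flux at the orbit: S = 1360/(3.04)² = 147.2 W m⁻².
OLR = S(1−α)/4 = 30.54 W m⁻²; the top layer radiates at T_e = 152.3 K.
The net upward flux σT_e⁴ is constant between every pair of levels, so T_k⁴ = (N+1−k)T_e⁴.
With k = 2: T_2 = (2+1−2)^¼·152.3 K = 152.3 K.

152 kelvin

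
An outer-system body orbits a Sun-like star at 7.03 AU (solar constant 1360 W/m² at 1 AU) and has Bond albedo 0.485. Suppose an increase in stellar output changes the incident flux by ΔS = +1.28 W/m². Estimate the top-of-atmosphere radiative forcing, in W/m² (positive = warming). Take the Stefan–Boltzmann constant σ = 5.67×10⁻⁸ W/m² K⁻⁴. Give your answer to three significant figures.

Irradiance scales as 1/d², so S = 1360 W/m² × (1/7.03)² = 27.52 W/m².
ΔF = Δ[S(1−α)]/4 = (1−0.485)·+1.28/4 = 0.1648 W/m².

0.165 W/m²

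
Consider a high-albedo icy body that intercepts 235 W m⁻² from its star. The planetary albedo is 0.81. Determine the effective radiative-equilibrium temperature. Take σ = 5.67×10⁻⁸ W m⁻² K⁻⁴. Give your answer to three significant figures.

118 K

The planet absorbs (1−α)S over its disc πR² and re-emits over 4πR², so the mean absorbed flux is (1−0.81)·235.0/4 = 11.16 W m⁻².
Balancing against σT⁴: T = (11.16/5.67×10⁻⁸)^(1/4) = 118.5 K.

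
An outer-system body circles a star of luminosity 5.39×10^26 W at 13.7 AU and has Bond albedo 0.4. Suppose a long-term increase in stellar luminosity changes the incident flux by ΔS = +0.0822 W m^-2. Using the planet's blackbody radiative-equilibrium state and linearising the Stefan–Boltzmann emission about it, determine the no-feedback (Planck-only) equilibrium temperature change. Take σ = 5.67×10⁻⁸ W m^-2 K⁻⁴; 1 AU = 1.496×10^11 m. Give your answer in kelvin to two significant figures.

d = 13.7 × 1.496×10^11 m = 2.050×10^12 m.
Flux at the orbit: S = L/(4πd²) = 5.39×10^26/(4π·(2.05×10^12)²) = 10.21 W m^-2.
Reference equilibrium: T_e = [S(1−α)/(4σ)]^(1/4) = 72.09 K.
ΔF = Δ[S(1−α)]/4 = (1−0.4)·+0.0822/4 = 0.01233 W m^-2.
Planck response: λ_P = 4σT_e³ = 4·5.67×10⁻⁸·(72.09)³ = 0.08498 W m^-2/K.
So ΔT₀ = 0.01233/0.08498 = 0.145 K.

0.15 K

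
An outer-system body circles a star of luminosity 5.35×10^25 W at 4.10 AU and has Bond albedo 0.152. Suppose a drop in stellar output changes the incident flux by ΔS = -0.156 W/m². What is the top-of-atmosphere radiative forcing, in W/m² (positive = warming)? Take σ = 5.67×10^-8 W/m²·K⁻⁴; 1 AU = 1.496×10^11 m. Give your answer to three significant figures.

-0.0331 W/m²

Orbital distance: d = 4.10 AU = 6.134×10^11 m.
S = L/(4πd²) = 11.32 W/m².
TOA radiative forcing: ΔF = (1−α)ΔS/4 = 0.848·(-0.156)/4 = -0.03307 W/m².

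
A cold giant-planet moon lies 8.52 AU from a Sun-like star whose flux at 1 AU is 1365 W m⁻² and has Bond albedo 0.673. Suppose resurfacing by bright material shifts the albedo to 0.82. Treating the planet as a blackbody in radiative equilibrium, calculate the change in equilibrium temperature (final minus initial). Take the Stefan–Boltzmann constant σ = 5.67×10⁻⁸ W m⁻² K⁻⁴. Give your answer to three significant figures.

Flux at the orbit: S = 1365/(8.52)² = 18.80 W m⁻².
With α = 0.673, T₁ = 72.16 K.
After:  T₂ = [18.80·0.18/(4σ)]^(1/4) = 62.15 K.
Change: 62.15 − 72.16 = -10.00 K.

-10.0 kelvin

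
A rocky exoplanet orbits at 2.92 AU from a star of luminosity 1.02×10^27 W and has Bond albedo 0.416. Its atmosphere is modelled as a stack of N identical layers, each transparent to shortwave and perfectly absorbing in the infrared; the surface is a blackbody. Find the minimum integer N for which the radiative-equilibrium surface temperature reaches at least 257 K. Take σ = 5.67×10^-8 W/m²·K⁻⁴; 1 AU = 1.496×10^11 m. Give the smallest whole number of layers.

3

d = 2.92 × 1.496×10^11 m = 4.368×10^11 m.
Spreading L over a sphere of radius d: S = 1.02×10^27/(4π·4.37×10^11²) = 425.4 W/m².
Top-of-atmosphere balance: σT_e⁴ = S(1−α)/4 = 62.10 W/m² → T_e = 181.9 K.
T_s = (N+1)^(1/4)·T_e ≥ 257 K requires N+1 ≥ (T_s/T_e)⁴ = (257/181.9)⁴ = 3.983.
The minimum whole number is N = 3.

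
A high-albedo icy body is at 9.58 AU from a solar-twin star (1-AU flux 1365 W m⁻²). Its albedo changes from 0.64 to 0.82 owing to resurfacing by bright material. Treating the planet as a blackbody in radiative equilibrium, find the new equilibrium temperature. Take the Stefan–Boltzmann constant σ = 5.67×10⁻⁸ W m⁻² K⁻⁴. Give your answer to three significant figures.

By the inverse-square law, S = 1365/9.58² = 14.87 W m⁻².
T₂ = [S(1−α₂)/(4σ)]^(1/4) = [14.87·0.18/(4σ)]^(1/4) = 58.61 K.

58.6 K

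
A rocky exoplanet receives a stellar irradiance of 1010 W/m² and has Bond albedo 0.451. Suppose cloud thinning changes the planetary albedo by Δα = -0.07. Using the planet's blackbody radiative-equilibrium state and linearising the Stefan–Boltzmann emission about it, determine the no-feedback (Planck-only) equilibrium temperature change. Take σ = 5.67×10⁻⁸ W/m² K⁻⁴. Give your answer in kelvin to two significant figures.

Reference equilibrium: T_e = [S(1−α)/(4σ)]^(1/4) = 222.4 K.
The change in absorbed flux is Δ[S(1−α)/4] = −SΔα/4 = 17.68 W/m².
Planck response: λ_P = 4σT_e³ = 4·5.67×10⁻⁸·(222.4)³ = 2.494 W/m²/K.
So ΔT₀ = 17.68/2.494 = 7.09 K.

7.1 K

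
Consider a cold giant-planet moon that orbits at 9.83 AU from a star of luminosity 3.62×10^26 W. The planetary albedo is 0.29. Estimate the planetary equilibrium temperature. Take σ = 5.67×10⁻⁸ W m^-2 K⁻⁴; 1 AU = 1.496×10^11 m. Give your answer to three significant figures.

Orbital distance: d = 9.83 AU = 1.471×10^12 m.
Flux at the orbit: S = L/(4πd²) = 3.62×10^26/(4π·(1.47×10^12)²) = 13.32 W m^-2.
The planet absorbs (1−α)S over its disc πR² and re-emits over 4πR², so the mean absorbed flux is (1−0.29)·13.32/4 = 2.364 W m^-2.
Balancing against σT⁴: T = (2.364/5.67×10⁻⁸)^(1/4) = 80.36 K.

80.4 K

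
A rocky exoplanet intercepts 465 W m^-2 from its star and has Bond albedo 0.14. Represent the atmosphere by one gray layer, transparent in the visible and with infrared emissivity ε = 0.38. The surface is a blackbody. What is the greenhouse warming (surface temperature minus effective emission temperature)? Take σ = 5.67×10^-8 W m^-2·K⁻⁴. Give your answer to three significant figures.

The planet radiates to space at T_e = [S(1−α)/(4σ)]^(1/4) = 204.9 K.
The surface balance (absorbed SW + ε·downward IR = σT_s⁴) with T_a⁴ = T_s⁴/2 reduces to T_s = T_e·[2/(2−ε)]^¼ = 216.0 K.
The atmosphere warms the surface by 11.08 K.

11.1 K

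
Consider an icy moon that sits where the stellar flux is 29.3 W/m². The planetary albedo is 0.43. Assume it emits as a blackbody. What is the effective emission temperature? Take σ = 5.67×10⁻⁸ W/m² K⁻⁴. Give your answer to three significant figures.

92.6 kelvin

Averaging over the sphere, the absorbed flux is S(1−α)/4 = 4.175 W/m².
Balancing against σT⁴: T = (4.175/5.67×10⁻⁸)^(1/4) = 92.63 K.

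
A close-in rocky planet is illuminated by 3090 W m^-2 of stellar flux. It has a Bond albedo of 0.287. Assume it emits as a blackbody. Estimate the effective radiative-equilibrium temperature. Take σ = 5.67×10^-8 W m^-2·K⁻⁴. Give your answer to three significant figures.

314 kelvin

The planet absorbs (1−α)S over its disc πR² and re-emits over 4πR², so the mean absorbed flux is (1−0.287)·3090/4 = 550.8 W m^-2.
Balancing against σT⁴: T = (550.8/5.67×10⁻⁸)^(1/4) = 313.9 K.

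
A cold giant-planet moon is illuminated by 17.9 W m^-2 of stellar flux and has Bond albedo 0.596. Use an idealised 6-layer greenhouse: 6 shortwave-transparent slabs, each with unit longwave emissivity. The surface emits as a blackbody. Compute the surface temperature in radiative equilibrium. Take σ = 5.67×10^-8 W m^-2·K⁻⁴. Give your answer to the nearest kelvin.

122 K

OLR = S(1−α)/4 = 1.808 W m^-2; the top layer radiates at T_e = 75.14 K.
Layer-by-layer balance gives σT_s⁴ = (N+1)σT_e⁴, so T_s = 7^¼·75.14 = 122.2 K.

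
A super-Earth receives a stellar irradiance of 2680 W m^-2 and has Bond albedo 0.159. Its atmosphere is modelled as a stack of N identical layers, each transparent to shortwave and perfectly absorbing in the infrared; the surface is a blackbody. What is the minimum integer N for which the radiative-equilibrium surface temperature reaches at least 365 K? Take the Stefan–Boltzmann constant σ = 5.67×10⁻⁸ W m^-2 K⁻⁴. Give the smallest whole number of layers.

The effective emission temperature is T_e = [S(1−α)/(4σ)]^¼ = 315.7 K.
Need (N+1)T_e⁴ ≥ T_s⁴, i.e. N+1 ≥ (365/315.7)⁴ = 1.786.
The minimum whole number is N = 1.

1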